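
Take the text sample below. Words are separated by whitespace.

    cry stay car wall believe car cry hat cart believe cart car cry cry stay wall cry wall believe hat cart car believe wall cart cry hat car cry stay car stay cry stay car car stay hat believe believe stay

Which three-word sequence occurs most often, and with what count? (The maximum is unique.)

"cry stay car", 3 times

Trigram frequencies (highest first):
  cry stay car: 3
  stay car wall: 1
  car wall believe: 1
  wall believe car: 1
  believe car cry: 1
  car cry hat: 1
  … (31 more, each ≤ 1)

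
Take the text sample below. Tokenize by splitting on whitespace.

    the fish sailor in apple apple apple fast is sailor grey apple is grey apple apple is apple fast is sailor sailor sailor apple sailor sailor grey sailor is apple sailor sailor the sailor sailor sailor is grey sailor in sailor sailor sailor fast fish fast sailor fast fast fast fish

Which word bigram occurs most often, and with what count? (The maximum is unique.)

"sailor sailor", 8 times

Bigram frequencies (highest first):
  sailor sailor: 8
  apple apple: 3
  sailor in: 2
  apple fast: 2
  fast is: 2
  is sailor: 2
  … (20 more, each ≤ 2)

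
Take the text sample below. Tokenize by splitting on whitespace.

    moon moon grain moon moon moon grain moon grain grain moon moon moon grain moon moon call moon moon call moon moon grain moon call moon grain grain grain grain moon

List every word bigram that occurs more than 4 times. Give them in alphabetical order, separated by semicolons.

grain moon; moon grain; moon moon

Bigram counts meeting the condition (more than 4 times):
  grain moon: 6
  moon grain: 6
  moon moon: 8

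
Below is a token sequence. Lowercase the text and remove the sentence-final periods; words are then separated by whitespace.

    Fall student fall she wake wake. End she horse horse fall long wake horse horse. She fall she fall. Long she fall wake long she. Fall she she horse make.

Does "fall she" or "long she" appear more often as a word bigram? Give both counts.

"fall she" (3 vs 2)

"fall she": 3 occurrences
"long she": 2 occurrences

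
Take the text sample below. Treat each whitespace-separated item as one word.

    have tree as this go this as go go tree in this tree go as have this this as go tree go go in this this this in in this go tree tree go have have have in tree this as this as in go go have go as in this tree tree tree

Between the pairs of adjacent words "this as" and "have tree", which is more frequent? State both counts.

"this as" (4 vs 1)

"this as": 4 occurrences
"have tree": 1 occurrence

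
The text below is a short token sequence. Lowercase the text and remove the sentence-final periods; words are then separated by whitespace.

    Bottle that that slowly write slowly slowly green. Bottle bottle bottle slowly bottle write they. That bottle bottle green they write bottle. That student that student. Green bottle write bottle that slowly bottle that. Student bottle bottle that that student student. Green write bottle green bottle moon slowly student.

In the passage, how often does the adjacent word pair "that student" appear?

Scanning the 48 overlapping bigram windows for "that student":
  position 23–24: that student
  position 25–26: that student
  position 34–35: that student
  position 39–40: that student

4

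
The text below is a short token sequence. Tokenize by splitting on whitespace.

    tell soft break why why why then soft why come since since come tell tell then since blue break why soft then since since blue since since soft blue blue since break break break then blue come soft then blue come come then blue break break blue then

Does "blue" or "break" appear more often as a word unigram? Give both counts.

"blue" (8 vs 7)

"blue": 8 occurrences
"break": 7 occurrences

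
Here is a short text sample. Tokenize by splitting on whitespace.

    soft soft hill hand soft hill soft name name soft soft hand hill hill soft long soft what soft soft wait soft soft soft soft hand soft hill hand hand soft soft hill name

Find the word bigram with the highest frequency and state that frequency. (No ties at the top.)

"soft soft", 7 times

Bigram frequencies (highest first):
  soft soft: 7
  soft hill: 4
  hand soft: 3
  hill hand: 2
  hill soft: 2
  soft hand: 2
  … (13 more, each ≤ 1)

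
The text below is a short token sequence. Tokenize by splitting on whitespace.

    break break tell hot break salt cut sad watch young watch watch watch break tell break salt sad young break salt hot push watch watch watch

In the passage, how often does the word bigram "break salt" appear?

3

Scanning the 25 overlapping bigram windows for "break salt":
  position 5–6: break salt
  position 16–17: break salt
  position 20–21: break salt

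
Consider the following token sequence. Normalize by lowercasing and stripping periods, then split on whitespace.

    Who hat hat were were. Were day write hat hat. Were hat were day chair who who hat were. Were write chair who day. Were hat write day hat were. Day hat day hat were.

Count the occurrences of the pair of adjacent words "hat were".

Scanning the 34 overlapping bigram windows for "hat were":
  position 3–4: hat were
  position 10–11: hat were
  position 12–13: hat were
  position 18–19: hat were
  position 29–30: hat were
  position 34–35: hat were

6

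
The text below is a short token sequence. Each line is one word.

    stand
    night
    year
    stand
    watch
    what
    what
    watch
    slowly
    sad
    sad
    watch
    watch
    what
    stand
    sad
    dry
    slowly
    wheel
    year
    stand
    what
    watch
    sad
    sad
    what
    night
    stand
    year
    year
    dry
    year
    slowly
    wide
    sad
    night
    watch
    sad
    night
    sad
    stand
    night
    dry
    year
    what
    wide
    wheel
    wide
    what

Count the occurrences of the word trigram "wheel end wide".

Scanning the 47 overlapping trigram windows for "wheel end wide":
  (none found)

0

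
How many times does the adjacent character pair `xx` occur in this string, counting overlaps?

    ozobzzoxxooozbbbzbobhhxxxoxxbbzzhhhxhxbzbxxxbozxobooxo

6

Sliding a length-2 window over the 54 characters (53 positions):
  position 8–9: xx
  position 23–24: xx
  position 24–25: xx
  position 27–28: xx
  position 42–43: xx
  position 43–44: xx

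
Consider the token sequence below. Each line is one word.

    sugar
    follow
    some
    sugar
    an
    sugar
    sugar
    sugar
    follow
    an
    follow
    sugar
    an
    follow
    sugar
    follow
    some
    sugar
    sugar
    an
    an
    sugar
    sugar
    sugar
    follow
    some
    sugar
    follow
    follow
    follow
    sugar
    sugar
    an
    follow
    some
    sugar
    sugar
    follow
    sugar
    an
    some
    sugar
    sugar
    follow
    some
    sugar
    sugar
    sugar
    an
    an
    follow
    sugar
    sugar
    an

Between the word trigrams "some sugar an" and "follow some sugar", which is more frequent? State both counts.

"follow some sugar" (5 vs 1)

"some sugar an": 1 occurrence
"follow some sugar": 5 occurrences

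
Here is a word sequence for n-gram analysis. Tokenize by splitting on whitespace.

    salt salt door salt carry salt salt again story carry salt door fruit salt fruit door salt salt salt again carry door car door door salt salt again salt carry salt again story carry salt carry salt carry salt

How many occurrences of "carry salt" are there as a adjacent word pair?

6

Scanning the 38 overlapping bigram windows for "carry salt":
  position 5–6: carry salt
  position 10–11: carry salt
  position 30–31: carry salt
  position 34–35: carry salt
  position 36–37: carry salt
  position 38–39: carry salt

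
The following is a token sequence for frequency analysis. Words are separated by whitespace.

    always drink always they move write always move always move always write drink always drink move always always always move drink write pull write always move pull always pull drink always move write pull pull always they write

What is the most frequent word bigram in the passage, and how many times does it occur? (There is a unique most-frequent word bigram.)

"always move", 5 times

Bigram frequencies (highest first):
  always move: 5
  drink always: 3
  move always: 3
  always drink: 2
  always they: 2
  move write: 2
  … (16 more, each ≤ 2)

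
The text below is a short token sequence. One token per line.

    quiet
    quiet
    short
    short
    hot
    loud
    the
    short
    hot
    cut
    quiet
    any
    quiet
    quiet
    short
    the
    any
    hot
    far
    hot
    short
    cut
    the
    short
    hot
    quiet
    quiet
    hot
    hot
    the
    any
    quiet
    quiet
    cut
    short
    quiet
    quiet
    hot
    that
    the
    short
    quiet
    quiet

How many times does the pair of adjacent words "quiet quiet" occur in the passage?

6

Scanning the 42 overlapping bigram windows for "quiet quiet":
  position 1–2: quiet quiet
  position 13–14: quiet quiet
  position 26–27: quiet quiet
  position 32–33: quiet quiet
  position 36–37: quiet quiet
  position 42–43: quiet quiet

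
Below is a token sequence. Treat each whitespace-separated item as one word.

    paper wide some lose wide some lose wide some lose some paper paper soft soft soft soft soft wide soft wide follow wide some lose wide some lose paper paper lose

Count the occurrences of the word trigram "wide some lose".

5

Scanning the 29 overlapping trigram windows for "wide some lose":
  position 2–4: wide some lose
  position 5–7: wide some lose
  position 8–10: wide some lose
  position 23–25: wide some lose
  position 26–28: wide some lose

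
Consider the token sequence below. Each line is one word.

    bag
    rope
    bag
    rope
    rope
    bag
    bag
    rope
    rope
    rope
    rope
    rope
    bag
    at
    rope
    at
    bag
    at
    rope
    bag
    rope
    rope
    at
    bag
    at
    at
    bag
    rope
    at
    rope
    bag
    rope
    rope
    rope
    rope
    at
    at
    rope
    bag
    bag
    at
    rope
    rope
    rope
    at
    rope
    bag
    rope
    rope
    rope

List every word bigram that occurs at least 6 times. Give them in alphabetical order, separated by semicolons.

Bigram counts meeting the condition (at least 6 times):
  at rope: 6
  bag rope: 7
  rope bag: 7
  rope rope: 13

at rope; bag rope; rope bag; rope rope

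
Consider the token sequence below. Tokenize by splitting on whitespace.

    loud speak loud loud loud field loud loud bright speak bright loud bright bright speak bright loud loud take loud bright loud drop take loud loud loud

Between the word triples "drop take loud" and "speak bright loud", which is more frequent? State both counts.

"drop take loud": 1 occurrence
"speak bright loud": 2 occurrences

"speak bright loud" (2 vs 1)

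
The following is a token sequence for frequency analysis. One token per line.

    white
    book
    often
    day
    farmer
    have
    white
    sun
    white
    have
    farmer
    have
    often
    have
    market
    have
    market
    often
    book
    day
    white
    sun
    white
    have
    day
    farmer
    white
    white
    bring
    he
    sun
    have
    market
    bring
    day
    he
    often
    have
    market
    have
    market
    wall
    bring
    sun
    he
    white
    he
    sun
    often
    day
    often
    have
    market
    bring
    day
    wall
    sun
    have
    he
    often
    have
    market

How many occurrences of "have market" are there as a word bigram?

7

Scanning the 61 overlapping bigram windows for "have market":
  position 14–15: have market
  position 16–17: have market
  position 32–33: have market
  position 38–39: have market
  position 40–41: have market
  position 52–53: have market
  position 61–62: have market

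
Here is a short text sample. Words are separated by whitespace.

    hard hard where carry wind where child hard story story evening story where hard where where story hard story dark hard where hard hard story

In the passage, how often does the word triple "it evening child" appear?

0

Scanning the 23 overlapping trigram windows for "it evening child":
  (none found)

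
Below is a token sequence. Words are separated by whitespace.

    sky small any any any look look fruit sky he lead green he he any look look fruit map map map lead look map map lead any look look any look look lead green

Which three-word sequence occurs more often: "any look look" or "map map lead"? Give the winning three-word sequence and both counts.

"any look look" (4 vs 2)

"any look look": 4 occurrences
"map map lead": 2 occurrences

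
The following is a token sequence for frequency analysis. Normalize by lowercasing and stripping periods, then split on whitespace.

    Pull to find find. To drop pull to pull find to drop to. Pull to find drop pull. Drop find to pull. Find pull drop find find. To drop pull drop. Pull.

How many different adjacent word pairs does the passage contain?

13

32 tokens → 31 bigram windows in total.
Repeated bigrams (each contributes count−1 duplicates):
  drop pull: 4
  find to: 4
  pull drop: 3
  pull to: 3
  to drop: 3
  to pull: 3
  drop find: 2
  find find: 2
  … (2 more repeated)
18 duplicate windows → 31 − 18 = 13 distinct.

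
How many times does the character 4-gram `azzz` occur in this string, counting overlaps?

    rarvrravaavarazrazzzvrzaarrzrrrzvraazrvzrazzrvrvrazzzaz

Sliding a length-4 window over the 55 characters (52 positions):
  position 17–20: azzz
  position 50–53: azzz

2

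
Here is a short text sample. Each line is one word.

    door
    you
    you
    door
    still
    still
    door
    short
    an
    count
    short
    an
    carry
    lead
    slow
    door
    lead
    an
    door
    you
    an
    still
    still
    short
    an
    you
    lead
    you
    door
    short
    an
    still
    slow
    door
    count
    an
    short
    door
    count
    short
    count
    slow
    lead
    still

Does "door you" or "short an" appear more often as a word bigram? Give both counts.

"short an" (4 vs 2)

"door you": 2 occurrences
"short an": 4 occurrences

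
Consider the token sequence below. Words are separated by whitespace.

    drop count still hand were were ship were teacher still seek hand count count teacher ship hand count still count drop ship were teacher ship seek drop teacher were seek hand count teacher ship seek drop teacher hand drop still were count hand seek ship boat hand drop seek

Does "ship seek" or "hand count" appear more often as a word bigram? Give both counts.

"ship seek": 2 occurrences
"hand count": 3 occurrences

"hand count" (3 vs 2)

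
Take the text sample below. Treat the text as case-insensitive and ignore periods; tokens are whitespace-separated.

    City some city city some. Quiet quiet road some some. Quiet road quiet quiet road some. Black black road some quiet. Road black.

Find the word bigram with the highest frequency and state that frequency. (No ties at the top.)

Bigram frequencies (highest first):
  quiet road: 4
  some quiet: 3
  road some: 3
  city some: 2
  quiet quiet: 2
  some city: 1
  … (7 more, each ≤ 1)

"quiet road", 4 times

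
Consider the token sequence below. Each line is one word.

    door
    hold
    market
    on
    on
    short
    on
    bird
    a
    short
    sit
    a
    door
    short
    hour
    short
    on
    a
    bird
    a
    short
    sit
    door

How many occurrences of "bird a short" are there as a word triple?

2

Scanning the 21 overlapping trigram windows for "bird a short":
  position 8–10: bird a short
  position 19–21: bird a short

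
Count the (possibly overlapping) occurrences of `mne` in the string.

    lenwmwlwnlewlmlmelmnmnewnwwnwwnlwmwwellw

1

Sliding a length-3 window over the 40 characters (38 positions):
  position 21–23: mne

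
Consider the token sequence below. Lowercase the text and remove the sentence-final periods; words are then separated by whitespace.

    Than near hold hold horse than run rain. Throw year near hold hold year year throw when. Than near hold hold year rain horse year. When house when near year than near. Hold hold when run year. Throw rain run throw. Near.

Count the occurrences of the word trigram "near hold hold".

4

Scanning the 40 overlapping trigram windows for "near hold hold":
  position 2–4: near hold hold
  position 11–13: near hold hold
  position 19–21: near hold hold
  position 32–34: near hold hold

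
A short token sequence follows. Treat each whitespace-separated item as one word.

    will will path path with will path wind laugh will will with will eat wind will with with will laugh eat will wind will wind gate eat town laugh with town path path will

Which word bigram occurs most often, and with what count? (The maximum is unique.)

"with will", 3 times

Bigram frequencies (highest first):
  with will: 3
  will will: 2
  will path: 2
  path path: 2
  will with: 2
  wind will: 2
  … (19 more, each ≤ 2)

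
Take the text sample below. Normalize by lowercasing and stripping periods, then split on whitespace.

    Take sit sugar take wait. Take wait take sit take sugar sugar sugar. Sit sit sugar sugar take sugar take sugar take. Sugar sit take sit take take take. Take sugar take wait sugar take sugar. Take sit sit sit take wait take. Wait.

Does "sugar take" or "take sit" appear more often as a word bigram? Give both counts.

"sugar take" (7 vs 4)

"sugar take": 7 occurrences
"take sit": 4 occurrences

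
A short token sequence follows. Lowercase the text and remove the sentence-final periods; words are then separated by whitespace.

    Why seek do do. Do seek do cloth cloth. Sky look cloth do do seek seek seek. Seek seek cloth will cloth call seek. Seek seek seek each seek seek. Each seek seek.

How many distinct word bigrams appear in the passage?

18

33 tokens → 32 bigram windows in total.
Repeated bigrams (each contributes count−1 duplicates):
  seek seek: 9
  do do: 3
  do seek: 2
  each seek: 2
  seek do: 2
  seek each: 2
14 duplicate windows → 32 − 14 = 18 distinct.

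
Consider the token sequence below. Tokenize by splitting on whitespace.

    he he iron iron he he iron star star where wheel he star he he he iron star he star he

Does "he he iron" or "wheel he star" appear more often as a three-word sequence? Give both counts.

"he he iron" (3 vs 1)

"he he iron": 3 occurrences
"wheel he star": 1 occurrence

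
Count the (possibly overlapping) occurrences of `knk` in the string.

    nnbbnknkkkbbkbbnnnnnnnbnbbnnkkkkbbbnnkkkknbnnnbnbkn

Sliding a length-3 window over the 51 characters (49 positions):
  position 6–8: knk

1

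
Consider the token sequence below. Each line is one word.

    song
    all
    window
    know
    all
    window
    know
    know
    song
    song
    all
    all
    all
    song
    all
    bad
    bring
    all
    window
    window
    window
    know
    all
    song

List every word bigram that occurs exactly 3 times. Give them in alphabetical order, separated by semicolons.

all window; song all; window know

Bigram counts meeting the condition (exactly 3 times):
  all window: 3
  song all: 3
  window know: 3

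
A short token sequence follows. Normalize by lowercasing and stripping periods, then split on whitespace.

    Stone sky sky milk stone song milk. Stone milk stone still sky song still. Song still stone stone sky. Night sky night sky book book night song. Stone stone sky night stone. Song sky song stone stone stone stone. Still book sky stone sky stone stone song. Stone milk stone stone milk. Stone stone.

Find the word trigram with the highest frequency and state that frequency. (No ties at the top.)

Trigram frequencies (highest first):
  stone milk stone: 3
  stone stone sky: 2
  stone sky night: 2
  sky night sky: 2
  song stone stone: 2
  stone stone stone: 2
  … (38 more, each ≤ 2)

"stone milk stone", 3 times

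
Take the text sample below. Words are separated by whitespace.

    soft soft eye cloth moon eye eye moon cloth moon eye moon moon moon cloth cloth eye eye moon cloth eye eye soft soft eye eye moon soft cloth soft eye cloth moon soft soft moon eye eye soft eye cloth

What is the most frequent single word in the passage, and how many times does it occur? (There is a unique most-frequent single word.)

"eye", 14 times

Unigram frequencies (highest first):
  eye: 14
  moon: 10
  soft: 9
  cloth: 8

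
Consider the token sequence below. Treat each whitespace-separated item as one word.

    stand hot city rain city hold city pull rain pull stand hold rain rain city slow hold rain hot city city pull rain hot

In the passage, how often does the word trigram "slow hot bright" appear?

Scanning the 22 overlapping trigram windows for "slow hot bright":
  (none found)

0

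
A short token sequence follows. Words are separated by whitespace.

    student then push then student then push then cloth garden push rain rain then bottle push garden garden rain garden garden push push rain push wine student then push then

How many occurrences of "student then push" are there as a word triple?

Scanning the 28 overlapping trigram windows for "student then push":
  position 1–3: student then push
  position 5–7: student then push
  position 27–29: student then push

3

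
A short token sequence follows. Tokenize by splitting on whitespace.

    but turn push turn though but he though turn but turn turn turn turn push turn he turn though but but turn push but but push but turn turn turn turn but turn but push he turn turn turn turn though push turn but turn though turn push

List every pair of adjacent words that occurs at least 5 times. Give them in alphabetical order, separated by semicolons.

but turn; turn turn

Bigram counts meeting the condition (at least 5 times):
  but turn: 6
  turn turn: 9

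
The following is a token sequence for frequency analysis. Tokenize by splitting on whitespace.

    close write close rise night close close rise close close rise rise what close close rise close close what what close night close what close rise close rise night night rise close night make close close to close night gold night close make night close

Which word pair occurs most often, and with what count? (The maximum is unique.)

"close rise", 6 times

Bigram frequencies (highest first):
  close rise: 6
  close close: 5
  night close: 4
  rise close: 4
  what close: 3
  close night: 3
  … (17 more, each ≤ 2)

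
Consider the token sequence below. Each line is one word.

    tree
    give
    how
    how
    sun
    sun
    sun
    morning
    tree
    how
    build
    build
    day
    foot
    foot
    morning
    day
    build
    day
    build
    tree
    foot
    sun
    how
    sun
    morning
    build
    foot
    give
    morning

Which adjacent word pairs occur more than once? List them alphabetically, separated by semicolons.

build day; day build; how sun; sun morning; sun sun

Bigram counts meeting the condition (more than once):
  build day: 2
  day build: 2
  how sun: 2
  sun morning: 2
  sun sun: 2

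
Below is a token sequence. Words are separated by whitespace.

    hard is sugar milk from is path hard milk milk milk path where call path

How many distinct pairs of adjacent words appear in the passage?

13

15 tokens → 14 bigram windows in total.
Repeated bigrams (each contributes count−1 duplicates):
  milk milk: 2
1 duplicate windows → 14 − 1 = 13 distinct.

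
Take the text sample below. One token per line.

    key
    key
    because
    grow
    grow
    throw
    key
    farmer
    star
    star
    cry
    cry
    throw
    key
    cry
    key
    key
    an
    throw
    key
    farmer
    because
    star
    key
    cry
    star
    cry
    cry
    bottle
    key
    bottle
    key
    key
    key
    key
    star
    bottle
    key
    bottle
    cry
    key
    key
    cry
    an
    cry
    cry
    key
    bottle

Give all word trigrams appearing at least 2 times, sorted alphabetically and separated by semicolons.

Trigram counts meeting the condition (at least 2 times):
  bottle key bottle: 2
  cry key key: 2
  key key key: 2
  star cry cry: 2
  throw key farmer: 2

bottle key bottle; cry key key; key key key; star cry cry; throw key farmer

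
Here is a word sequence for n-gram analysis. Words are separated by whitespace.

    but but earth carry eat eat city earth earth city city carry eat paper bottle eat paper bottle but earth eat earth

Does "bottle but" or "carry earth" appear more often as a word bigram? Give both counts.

"bottle but": 1 occurrence
"carry earth": 0 occurrences

"bottle but" (1 vs 0)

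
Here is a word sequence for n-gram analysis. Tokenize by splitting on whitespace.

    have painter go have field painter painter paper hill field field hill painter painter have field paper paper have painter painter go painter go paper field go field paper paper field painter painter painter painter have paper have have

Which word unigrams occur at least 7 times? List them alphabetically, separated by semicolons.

field; have; painter; paper

Unigram counts meeting the condition (at least 7 times):
  field: 7
  have: 7
  painter: 12
  paper: 7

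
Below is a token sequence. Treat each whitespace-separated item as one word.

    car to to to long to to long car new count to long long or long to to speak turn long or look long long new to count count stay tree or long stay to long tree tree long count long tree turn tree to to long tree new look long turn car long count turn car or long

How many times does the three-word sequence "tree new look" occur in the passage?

1

Scanning the 57 overlapping trigram windows for "tree new look":
  position 48–50: tree new look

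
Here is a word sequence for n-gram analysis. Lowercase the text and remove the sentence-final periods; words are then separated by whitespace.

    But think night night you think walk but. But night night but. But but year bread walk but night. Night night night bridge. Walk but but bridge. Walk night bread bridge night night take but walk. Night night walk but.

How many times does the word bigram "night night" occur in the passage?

Scanning the 39 overlapping bigram windows for "night night":
  position 3–4: night night
  position 10–11: night night
  position 19–20: night night
  position 20–21: night night
  position 21–22: night night
  position 32–33: night night
  position 37–38: night night

7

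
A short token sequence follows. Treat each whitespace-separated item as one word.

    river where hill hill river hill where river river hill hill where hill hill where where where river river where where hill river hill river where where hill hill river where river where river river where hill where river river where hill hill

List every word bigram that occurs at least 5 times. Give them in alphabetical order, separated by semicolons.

hill hill; river where; where hill; where river

Bigram counts meeting the condition (at least 5 times):
  hill hill: 5
  river where: 7
  where hill: 6
  where river: 5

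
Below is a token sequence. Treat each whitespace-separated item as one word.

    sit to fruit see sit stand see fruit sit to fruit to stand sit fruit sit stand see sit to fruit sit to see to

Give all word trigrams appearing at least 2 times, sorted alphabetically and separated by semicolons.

fruit sit to; sit stand see; sit to fruit

Trigram counts meeting the condition (at least 2 times):
  fruit sit to: 2
  sit stand see: 2
  sit to fruit: 3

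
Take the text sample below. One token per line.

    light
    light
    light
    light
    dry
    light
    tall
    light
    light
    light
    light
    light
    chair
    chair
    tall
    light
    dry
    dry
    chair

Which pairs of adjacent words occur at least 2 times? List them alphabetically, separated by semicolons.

Bigram counts meeting the condition (at least 2 times):
  light dry: 2
  light light: 7
  tall light: 2

light dry; light light; tall light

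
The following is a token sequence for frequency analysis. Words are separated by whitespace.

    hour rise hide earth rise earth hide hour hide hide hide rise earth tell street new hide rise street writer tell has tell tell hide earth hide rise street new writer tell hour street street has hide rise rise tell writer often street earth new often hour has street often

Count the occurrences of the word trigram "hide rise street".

2

Scanning the 48 overlapping trigram windows for "hide rise street":
  position 17–19: hide rise street
  position 27–29: hide rise street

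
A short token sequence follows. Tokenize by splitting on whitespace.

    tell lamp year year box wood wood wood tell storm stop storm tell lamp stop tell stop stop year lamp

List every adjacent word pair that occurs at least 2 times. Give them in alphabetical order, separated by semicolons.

tell lamp; wood wood

Bigram counts meeting the condition (at least 2 times):
  tell lamp: 2
  wood wood: 2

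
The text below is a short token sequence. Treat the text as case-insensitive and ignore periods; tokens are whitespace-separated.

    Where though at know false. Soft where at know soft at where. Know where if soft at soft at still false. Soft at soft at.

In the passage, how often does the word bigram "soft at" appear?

Scanning the 24 overlapping bigram windows for "soft at":
  position 10–11: soft at
  position 16–17: soft at
  position 18–19: soft at
  position 22–23: soft at
  position 24–25: soft at

5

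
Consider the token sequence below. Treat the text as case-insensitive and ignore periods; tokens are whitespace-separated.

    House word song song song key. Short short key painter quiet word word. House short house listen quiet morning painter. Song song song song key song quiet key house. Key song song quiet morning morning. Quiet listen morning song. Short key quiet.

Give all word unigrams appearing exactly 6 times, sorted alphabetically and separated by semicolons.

key; quiet

Unigram counts meeting the condition (exactly 6 times):
  key: 6
  quiet: 6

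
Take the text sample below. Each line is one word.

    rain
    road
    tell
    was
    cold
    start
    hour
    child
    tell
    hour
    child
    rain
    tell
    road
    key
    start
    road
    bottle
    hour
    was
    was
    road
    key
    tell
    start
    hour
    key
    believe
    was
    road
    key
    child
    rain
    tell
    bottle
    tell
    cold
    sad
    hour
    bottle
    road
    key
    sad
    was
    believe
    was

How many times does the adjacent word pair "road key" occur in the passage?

4

Scanning the 45 overlapping bigram windows for "road key":
  position 14–15: road key
  position 22–23: road key
  position 30–31: road key
  position 41–42: road key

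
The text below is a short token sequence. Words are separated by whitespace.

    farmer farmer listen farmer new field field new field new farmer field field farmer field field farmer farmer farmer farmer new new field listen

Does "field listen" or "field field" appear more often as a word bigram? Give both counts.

"field listen": 1 occurrence
"field field": 3 occurrences

"field field" (3 vs 1)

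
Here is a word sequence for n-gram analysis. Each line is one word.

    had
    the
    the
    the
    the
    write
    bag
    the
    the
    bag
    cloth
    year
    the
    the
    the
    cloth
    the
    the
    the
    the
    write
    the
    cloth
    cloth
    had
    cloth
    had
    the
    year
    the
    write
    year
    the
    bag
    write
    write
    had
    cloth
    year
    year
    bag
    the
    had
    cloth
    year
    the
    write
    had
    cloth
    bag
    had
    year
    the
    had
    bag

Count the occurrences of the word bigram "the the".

9

Scanning the 54 overlapping bigram windows for "the the":
  position 2–3: the the
  position 3–4: the the
  position 4–5: the the
  position 8–9: the the
  position 13–14: the the
  position 14–15: the the
  position 17–18: the the
  position 18–19: the the
  position 19–20: the the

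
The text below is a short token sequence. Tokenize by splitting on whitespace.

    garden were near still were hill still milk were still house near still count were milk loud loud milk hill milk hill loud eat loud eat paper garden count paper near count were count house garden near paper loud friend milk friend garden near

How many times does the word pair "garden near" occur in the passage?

2

Scanning the 43 overlapping bigram windows for "garden near":
  position 36–37: garden near
  position 43–44: garden near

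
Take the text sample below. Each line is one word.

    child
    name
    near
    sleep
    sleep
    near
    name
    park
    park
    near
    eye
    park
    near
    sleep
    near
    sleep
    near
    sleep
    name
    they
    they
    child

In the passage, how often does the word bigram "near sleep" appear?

Scanning the 21 overlapping bigram windows for "near sleep":
  position 3–4: near sleep
  position 13–14: near sleep
  position 15–16: near sleep
  position 17–18: near sleep

4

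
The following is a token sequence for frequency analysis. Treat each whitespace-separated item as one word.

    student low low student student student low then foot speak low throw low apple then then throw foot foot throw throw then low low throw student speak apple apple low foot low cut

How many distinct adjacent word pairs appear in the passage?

28

33 tokens → 32 bigram windows in total.
Repeated bigrams (each contributes count−1 duplicates):
  low low: 2
  low throw: 2
  student low: 2
  student student: 2
4 duplicate windows → 32 − 4 = 28 distinct.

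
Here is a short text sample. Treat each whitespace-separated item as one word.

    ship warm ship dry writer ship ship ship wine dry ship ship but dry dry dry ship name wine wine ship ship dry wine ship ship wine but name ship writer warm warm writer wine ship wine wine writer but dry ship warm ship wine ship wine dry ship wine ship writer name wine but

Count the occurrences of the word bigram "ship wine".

6

Scanning the 54 overlapping bigram windows for "ship wine":
  position 8–9: ship wine
  position 26–27: ship wine
  position 36–37: ship wine
  position 44–45: ship wine
  position 46–47: ship wine
  position 49–50: ship wine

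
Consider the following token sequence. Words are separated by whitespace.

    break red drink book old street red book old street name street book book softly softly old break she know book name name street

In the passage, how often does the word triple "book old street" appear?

Scanning the 22 overlapping trigram windows for "book old street":
  position 4–6: book old street
  position 8–10: book old street

2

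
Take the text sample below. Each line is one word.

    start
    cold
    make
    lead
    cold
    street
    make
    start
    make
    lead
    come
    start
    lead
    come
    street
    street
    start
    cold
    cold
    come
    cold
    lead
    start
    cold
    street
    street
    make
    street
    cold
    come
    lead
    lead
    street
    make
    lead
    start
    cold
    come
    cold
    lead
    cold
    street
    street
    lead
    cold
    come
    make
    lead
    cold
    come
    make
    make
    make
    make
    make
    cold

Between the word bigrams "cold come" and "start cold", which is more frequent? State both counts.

"cold come" (5 vs 4)

"cold come": 5 occurrences
"start cold": 4 occurrences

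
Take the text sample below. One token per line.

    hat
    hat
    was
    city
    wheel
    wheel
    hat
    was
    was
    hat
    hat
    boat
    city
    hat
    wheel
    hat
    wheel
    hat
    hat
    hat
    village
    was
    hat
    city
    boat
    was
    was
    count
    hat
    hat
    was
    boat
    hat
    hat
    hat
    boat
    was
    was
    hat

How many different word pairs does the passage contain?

39 tokens → 38 bigram windows in total.
Repeated bigrams (each contributes count−1 duplicates):
  hat hat: 7
  hat was: 3
  was hat: 3
  was was: 3
  wheel hat: 3
  boat was: 2
  hat boat: 2
  hat wheel: 2
17 duplicate windows → 38 − 17 = 21 distinct.

21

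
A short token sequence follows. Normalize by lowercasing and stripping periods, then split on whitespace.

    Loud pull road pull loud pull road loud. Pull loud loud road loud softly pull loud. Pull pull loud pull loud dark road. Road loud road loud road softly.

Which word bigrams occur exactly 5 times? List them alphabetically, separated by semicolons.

loud pull; pull loud

Bigram counts meeting the condition (exactly 5 times):
  loud pull: 5
  pull loud: 5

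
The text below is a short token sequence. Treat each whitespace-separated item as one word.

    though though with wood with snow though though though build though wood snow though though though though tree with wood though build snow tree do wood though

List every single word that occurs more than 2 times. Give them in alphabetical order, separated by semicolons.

Unigram counts meeting the condition (more than 2 times):
  snow: 3
  though: 12
  with: 3
  wood: 4

snow; though; with; wood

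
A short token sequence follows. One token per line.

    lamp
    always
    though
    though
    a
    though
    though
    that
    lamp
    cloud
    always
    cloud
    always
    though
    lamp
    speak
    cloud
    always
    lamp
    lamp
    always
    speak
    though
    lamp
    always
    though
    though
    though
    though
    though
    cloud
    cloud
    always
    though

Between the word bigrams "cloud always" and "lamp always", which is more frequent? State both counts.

"cloud always": 4 occurrences
"lamp always": 3 occurrences

"cloud always" (4 vs 3)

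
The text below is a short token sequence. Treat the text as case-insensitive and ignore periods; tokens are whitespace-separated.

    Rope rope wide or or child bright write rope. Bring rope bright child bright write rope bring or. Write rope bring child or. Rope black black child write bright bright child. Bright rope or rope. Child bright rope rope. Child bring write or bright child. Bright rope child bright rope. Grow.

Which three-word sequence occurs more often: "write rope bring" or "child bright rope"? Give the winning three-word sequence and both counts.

"child bright rope" (4 vs 3)

"write rope bring": 3 occurrences
"child bright rope": 4 occurrences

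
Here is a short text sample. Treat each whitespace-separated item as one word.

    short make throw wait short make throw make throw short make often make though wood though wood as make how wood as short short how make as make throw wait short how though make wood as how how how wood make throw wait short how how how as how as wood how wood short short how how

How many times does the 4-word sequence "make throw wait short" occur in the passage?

3

Scanning the 54 overlapping 4-gram windows for "make throw wait short":
  position 2–5: make throw wait short
  position 28–31: make throw wait short
  position 41–44: make throw wait short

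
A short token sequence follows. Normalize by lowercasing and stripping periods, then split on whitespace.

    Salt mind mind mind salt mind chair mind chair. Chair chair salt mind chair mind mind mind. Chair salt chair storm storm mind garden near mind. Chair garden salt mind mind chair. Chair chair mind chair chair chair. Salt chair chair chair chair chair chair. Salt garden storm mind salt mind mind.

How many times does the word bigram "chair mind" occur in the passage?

Scanning the 51 overlapping bigram windows for "chair mind":
  position 7–8: chair mind
  position 14–15: chair mind
  position 34–35: chair mind

3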